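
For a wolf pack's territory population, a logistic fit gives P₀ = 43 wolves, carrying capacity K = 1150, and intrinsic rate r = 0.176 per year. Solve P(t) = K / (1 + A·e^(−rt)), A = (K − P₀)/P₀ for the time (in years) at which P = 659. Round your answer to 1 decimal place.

A = (1150 − 43)/43 = 25.74419
659 = 1150/(1 + 25.74419·e^(−0.176t)) → 1 + 25.74419·e^(−0.176t) = 1.74507
e^(−0.176t) = 0.028941 → t = ln(34.55279)/0.176 = 3.54249/0.176

t ≈ 20.1 years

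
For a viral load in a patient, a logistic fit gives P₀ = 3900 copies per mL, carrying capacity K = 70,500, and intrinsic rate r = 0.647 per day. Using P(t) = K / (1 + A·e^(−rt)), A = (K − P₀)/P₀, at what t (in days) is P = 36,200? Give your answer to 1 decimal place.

A = (70500 − 3900)/3900 = 17.07692
36200 = 70500/(1 + 17.07692·e^(−0.647t)) → 1 + 17.07692·e^(−0.647t) = 1.94751
e^(−0.647t) = 0.055485 → t = ln(18.02288)/0.647 = 2.89164/0.647

t ≈ 4.5 days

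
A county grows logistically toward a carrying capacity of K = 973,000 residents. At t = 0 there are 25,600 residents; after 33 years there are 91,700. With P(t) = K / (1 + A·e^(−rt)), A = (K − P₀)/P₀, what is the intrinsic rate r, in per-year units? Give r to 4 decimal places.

r ≈ 0.0409 per year

A = (973000 − 25600)/25600 = 37.00781
91700 = 973000/(1 + 37.00781·e^(−r·33)) → e^(−33r) = (10.61069 − 1)/37.00781 = 0.259693
r = −ln(0.259693)/33 = 1.34825/33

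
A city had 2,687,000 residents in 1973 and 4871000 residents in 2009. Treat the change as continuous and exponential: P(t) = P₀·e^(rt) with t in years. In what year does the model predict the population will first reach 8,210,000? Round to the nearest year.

r = ln(4871000/2687000) / 36 = 0.59487/36 ≈ 0.016524 per year
t = ln(8210000/2687000) / r = 1.11693/0.016524 ≈ 67.59 years after 1973

year 2041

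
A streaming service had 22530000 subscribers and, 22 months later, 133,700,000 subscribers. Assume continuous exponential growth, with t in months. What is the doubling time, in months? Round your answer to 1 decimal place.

r = ln(133700000/22530000) / 22 = ln(5.93431) / 22 ≈ 0.080943 per month
doubling time = ln 2 / |r| = 0.69315 / 0.080943

doubling time ≈ 8.6 months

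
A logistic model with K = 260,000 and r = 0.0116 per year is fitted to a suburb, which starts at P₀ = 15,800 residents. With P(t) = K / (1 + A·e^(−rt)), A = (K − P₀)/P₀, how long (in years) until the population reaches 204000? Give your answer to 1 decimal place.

t ≈ 347.5 years

A = (260000 − 15800)/15800 = 15.4557
204000 = 260000/(1 + 15.4557·e^(−0.0116t)) → 1 + 15.4557·e^(−0.0116t) = 1.27451
e^(−0.0116t) = 0.017761 → t = ln(56.30289)/0.0116 = 4.03075/0.0116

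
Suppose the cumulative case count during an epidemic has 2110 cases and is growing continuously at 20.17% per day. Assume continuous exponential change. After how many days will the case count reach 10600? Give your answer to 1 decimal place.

t ≈ 8.0 days

10600 = 2110 · e^(0.2017·t)
t = ln(10600/2110) / 0.2017 = ln(5.0237) / 0.2017 = 1.61417 / 0.2017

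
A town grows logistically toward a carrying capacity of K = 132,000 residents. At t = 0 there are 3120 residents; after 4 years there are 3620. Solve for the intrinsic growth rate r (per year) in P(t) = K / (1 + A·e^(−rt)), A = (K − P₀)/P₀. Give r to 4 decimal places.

A = (132000 − 3120)/3120 = 41.30769
3620 = 132000/(1 + 41.30769·e^(−r·4)) → e^(−4r) = (36.46409 − 1)/41.30769 = 0.858535
r = −ln(0.858535)/4 = 0.15253/4

r ≈ 0.0381 per year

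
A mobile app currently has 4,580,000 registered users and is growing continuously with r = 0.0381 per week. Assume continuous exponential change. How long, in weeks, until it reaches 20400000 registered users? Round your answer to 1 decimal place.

t ≈ 39.2 weeks

20400000 = 4580000 · e^(0.0381·t)
t = ln(20400000/4580000) / 0.0381 = ln(4.45415) / 0.0381 = 1.49384 / 0.0381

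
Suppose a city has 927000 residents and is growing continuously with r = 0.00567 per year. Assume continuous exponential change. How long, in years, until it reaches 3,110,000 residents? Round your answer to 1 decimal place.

t ≈ 213.5 years

3110000 = 927000 · e^(0.00567·t)
t = ln(3110000/927000) / 0.00567 = ln(3.35491) / 0.00567 = 1.21042 / 0.00567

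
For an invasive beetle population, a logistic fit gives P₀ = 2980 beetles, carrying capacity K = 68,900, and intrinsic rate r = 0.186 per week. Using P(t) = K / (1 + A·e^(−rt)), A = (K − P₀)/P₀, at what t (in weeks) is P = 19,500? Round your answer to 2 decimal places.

t ≈ 11.65 weeks

A = (68900 − 2980)/2980 = 22.12081
19500 = 68900/(1 + 22.12081·e^(−0.186t)) → 1 + 22.12081·e^(−0.186t) = 3.53333
e^(−0.186t) = 0.114523 → t = ln(8.7319)/0.186 = 2.16698/0.186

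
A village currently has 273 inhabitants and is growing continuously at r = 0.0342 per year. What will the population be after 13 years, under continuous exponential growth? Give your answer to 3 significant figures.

≈ 426 inhabitants

P(13) = 273 · e^(0.0342·13) = 273 · e^(0.4446)
= 273 · 1.55987 ≈ 425.84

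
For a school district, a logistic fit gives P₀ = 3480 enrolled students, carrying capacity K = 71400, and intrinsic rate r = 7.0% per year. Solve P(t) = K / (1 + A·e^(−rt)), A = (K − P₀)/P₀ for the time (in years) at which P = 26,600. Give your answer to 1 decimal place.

A = (71400 − 3480)/3480 = 19.51724
26600 = 71400/(1 + 19.51724·e^(−0.07t)) → 1 + 19.51724·e^(−0.07t) = 2.68421
e^(−0.07t) = 0.086293 → t = ln(11.58836)/0.07 = 2.45/0.07

t ≈ 35.0 years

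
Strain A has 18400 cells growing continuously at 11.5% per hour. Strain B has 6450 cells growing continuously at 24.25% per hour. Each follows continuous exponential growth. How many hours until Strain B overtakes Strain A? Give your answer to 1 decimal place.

18400·e^(0.115t) = 6450·e^(0.2425t)
18400/6450 = e^((0.2425 − 0.115)t) → ln(2.85271) = 0.1275·t
t = 1.04827 / 0.1275

t ≈ 8.2 hours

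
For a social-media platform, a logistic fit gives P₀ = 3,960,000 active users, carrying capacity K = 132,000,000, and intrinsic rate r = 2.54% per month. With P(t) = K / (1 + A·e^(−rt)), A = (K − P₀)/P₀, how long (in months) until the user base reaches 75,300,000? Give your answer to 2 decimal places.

A = (132000000 − 3960000)/3960000 = 32.33333
75300000 = 132000000/(1 + 32.33333·e^(−0.0254t)) → 1 + 32.33333·e^(−0.0254t) = 1.75299
e^(−0.0254t) = 0.023288 → t = ln(42.94004)/0.0254 = 3.7598/0.0254

t ≈ 148.02 months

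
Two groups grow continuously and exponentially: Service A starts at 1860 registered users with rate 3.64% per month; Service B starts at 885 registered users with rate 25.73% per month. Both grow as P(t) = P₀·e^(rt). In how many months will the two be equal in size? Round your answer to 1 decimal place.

t ≈ 3.4 months

1860·e^(0.0364t) = 885·e^(0.2573t)
1860/885 = e^((0.2573 − 0.0364)t) → ln(2.10169) = 0.2209·t
t = 0.74274 / 0.2209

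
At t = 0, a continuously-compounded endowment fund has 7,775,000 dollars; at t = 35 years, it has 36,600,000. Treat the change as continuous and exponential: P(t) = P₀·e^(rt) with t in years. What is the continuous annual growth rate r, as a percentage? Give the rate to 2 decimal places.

r ≈ 4.43% per year

36600000 = 7775000 · e^(r·35)
e^(35r) = 36600000/7775000 = 4.7074
r = ln(4.7074) / 35 = 1.54913 / 35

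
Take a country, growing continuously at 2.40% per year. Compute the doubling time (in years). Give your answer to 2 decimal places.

doubling time ≈ 28.88 years

doubling time = ln(2) / |r| = 0.69315 / 0.024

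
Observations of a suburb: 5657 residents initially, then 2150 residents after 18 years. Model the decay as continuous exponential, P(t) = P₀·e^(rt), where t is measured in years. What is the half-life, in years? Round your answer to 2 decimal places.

r = ln(2150/5657) / 18 = ln(0.38006) / 18 ≈ -0.053746 per year
half-life = ln 2 / |r| = 0.69315 / 0.053746

half-life ≈ 12.90 years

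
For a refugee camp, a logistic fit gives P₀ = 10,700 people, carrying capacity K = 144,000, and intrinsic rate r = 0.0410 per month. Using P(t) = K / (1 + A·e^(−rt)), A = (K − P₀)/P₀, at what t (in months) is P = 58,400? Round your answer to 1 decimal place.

A = (144000 − 10700)/10700 = 12.45794
58400 = 144000/(1 + 12.45794·e^(−0.041t)) → 1 + 12.45794·e^(−0.041t) = 2.46575
e^(−0.041t) = 0.117656 → t = ln(8.49934)/0.041 = 2.13999/0.041

t ≈ 52.2 months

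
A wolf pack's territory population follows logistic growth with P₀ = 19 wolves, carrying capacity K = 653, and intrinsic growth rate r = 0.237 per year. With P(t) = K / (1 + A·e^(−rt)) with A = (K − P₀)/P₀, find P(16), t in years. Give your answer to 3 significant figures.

≈ 373 wolves

A = (653 − 19)/19 = 33.36842
P(16) = 653 / (1 + 33.36842·e^(−0.237·16)) = 653 / (1 + 33.36842·0.02255)
= 653 / 1.75247 ≈ 372.62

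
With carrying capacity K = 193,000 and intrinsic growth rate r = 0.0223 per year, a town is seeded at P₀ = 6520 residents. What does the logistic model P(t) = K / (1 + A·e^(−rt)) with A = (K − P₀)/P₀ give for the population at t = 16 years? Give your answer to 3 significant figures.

A = (193000 − 6520)/6520 = 28.60123
P(16) = 193000 / (1 + 28.60123·e^(−0.0223·16)) = 193000 / (1 + 28.60123·0.699912)
= 193000 / 21.01836 ≈ 9182.45

≈ 9,180 residents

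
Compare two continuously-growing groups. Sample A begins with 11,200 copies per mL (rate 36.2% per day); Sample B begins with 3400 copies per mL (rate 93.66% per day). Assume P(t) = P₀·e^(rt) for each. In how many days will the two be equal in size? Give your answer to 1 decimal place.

11200·e^(0.362t) = 3400·e^(0.9366t)
11200/3400 = e^((0.9366 − 0.362)t) → ln(3.29412) = 0.5746·t
t = 1.19214 / 0.5746

t ≈ 2.1 days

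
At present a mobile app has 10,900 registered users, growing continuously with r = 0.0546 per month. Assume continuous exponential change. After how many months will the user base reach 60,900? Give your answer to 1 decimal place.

t ≈ 31.5 months

60900 = 10900 · e^(0.0546·t)
t = ln(60900/10900) / 0.0546 = ln(5.58716) / 0.0546 = 1.72047 / 0.0546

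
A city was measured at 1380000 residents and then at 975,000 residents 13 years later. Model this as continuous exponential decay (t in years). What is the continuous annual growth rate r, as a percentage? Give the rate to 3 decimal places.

975000 = 1380000 · e^(r·13)
e^(13r) = 975000/1380000 = 0.70652
r = ln(0.70652) / 13 = -0.3474 / 13

r ≈ -2.672% per year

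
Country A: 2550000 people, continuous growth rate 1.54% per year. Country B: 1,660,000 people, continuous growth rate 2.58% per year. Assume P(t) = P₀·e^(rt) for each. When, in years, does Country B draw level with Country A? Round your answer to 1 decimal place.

2550000·e^(0.0154t) = 1660000·e^(0.0258t)
2550000/1660000 = e^((0.0258 − 0.0154)t) → ln(1.53614) = 0.0104·t
t = 0.42928 / 0.0104

t ≈ 41.3 years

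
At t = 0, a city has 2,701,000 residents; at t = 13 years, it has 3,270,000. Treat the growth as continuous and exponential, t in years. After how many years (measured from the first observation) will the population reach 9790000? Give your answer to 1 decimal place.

t ≈ 87.6 years

r = ln(3270000/2701000) / 13 ≈ 0.014705 per year
t = ln(9790000/2701000) / r = 1.28774 / 0.014705 ≈ 87.57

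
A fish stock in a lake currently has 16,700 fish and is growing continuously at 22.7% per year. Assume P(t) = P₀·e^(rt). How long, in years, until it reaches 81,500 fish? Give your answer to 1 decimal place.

81500 = 16700 · e^(0.227·t)
t = ln(81500/16700) / 0.227 = ln(4.88024) / 0.227 = 1.58519 / 0.227

t ≈ 7.0 years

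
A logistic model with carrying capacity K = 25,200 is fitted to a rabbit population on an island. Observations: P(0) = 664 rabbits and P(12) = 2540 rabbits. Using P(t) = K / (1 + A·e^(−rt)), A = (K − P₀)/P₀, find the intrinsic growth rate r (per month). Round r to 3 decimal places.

A = (25200 − 664)/664 = 36.95181
2540 = 25200/(1 + 36.95181·e^(−r·12)) → e^(−12r) = (9.92126 − 1)/36.95181 = 0.24143
r = −ln(0.24143)/12 = 1.42118/12

r ≈ 0.118 per month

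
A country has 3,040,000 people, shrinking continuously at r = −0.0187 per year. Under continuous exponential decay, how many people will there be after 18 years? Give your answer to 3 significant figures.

≈ 2,170,000 people

P(18) = 3040000 · e^(-0.0187·18) = 3040000 · e^(-0.3366)
= 3040000 · 0.71419 ≈ 2171151.16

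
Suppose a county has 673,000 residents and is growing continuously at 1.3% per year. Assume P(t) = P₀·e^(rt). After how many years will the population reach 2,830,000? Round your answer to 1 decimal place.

2830000 = 673000 · e^(0.013·t)
t = ln(2830000/673000) / 0.013 = ln(4.20505) / 0.013 = 1.43629 / 0.013

t ≈ 110.5 years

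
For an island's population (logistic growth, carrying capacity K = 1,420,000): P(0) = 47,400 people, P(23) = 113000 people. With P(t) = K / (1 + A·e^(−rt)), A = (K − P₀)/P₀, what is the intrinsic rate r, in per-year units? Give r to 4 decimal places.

r ≈ 0.0399 per year

A = (1420000 − 47400)/47400 = 28.95781
113000 = 1420000/(1 + 28.95781·e^(−r·23)) → e^(−23r) = (12.56637 − 1)/28.95781 = 0.399422
r = −ln(0.399422)/23 = 0.91774/23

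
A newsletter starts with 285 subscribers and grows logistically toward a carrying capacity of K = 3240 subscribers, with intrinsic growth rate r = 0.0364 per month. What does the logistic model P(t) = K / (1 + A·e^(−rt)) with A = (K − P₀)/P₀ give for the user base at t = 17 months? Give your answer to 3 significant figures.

≈ 492 subscribers

A = (3240 − 285)/285 = 10.36842
P(17) = 3240 / (1 + 10.36842·e^(−0.0364·17)) = 3240 / (1 + 10.36842·0.53859)
= 3240 / 6.58433 ≈ 492.08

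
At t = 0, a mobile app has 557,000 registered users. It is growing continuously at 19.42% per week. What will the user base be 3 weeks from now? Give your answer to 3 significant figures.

P(3) = 557000 · e^(0.1942·3) = 557000 · e^(0.5826)
= 557000 · 1.79069 ≈ 997413.31

≈ 997,000 registered users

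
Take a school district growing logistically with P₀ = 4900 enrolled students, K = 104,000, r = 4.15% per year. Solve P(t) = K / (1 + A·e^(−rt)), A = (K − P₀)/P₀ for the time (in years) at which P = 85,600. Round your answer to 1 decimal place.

A = (104000 − 4900)/4900 = 20.22449
85600 = 104000/(1 + 20.22449·e^(−0.0415t)) → 1 + 20.22449·e^(−0.0415t) = 1.21495
e^(−0.0415t) = 0.010628 → t = ln(94.08784)/0.0415 = 4.54423/0.0415

t ≈ 109.5 years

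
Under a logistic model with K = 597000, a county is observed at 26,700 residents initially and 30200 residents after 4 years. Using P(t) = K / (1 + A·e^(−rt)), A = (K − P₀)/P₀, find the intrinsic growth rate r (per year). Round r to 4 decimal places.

r ≈ 0.0323 per year

A = (597000 − 26700)/26700 = 21.35955
30200 = 597000/(1 + 21.35955·e^(−r·4)) → e^(−4r) = (19.76821 − 1)/21.35955 = 0.87868
r = −ln(0.87868)/4 = 0.12933/4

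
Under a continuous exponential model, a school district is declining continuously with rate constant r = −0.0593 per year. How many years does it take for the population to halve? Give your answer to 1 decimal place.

half-life = ln(2) / |r| = 0.69315 / 0.0593

half-life ≈ 11.7 years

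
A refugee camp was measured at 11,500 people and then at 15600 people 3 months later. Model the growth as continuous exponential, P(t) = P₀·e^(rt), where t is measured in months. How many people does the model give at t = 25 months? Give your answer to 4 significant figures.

≈ 146,000 people

r = ln(15600/11500) / 3 ≈ 0.101641 per month
P(25) = 11500 · e^(0.101641·25) = 11500 · 12.69277 ≈ 145966.82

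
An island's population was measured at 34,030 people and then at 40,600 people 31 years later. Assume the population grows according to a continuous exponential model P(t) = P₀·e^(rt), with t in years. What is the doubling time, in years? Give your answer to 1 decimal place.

r = ln(40600/34030) / 31 = ln(1.19306) / 31 ≈ 0.005694 per year
doubling time = ln 2 / |r| = 0.69315 / 0.005694

doubling time ≈ 121.7 years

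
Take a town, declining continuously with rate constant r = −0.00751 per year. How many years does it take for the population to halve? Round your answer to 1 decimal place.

half-life = ln(2) / |r| = 0.69315 / 0.00751

half-life ≈ 92.3 years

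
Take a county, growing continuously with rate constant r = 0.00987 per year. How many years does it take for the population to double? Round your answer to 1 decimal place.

doubling time = ln(2) / |r| = 0.69315 / 0.00987

doubling time ≈ 70.2 years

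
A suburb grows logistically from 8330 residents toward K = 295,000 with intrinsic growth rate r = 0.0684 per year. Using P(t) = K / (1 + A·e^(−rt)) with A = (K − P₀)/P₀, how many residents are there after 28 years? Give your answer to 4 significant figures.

≈ 48,600 residents

A = (295000 − 8330)/8330 = 34.41417
P(28) = 295000 / (1 + 34.41417·e^(−0.0684·28)) = 295000 / (1 + 34.41417·0.147312)
= 295000 / 6.06963 ≈ 48602.62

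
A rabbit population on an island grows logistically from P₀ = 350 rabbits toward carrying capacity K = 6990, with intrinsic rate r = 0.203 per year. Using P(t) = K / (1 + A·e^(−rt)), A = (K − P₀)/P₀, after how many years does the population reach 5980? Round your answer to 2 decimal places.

A = (6990 − 350)/350 = 18.97143
5980 = 6990/(1 + 18.97143·e^(−0.203t)) → 1 + 18.97143·e^(−0.203t) = 1.1689
e^(−0.203t) = 0.008903 → t = ln(112.32588)/0.203 = 4.7214/0.203

t ≈ 23.26 years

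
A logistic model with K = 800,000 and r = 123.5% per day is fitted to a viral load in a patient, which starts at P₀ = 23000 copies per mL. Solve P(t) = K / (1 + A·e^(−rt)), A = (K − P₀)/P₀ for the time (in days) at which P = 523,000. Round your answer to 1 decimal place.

A = (800000 − 23000)/23000 = 33.78261
523000 = 800000/(1 + 33.78261·e^(−1.235t)) → 1 + 33.78261·e^(−1.235t) = 1.52964
e^(−1.235t) = 0.015678 → t = ln(63.78449)/1.235 = 4.15551/1.235

t ≈ 3.4 days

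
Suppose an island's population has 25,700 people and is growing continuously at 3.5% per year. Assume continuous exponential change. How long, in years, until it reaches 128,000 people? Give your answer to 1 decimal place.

128000 = 25700 · e^(0.035·t)
t = ln(128000/25700) / 0.035 = ln(4.98054) / 0.035 = 1.60554 / 0.035

t ≈ 45.9 years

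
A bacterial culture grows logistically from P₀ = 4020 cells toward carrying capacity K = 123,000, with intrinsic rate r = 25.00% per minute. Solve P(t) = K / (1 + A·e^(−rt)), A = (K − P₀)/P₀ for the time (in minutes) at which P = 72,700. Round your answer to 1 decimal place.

t ≈ 15.0 minutes

A = (123000 − 4020)/4020 = 29.59701
72700 = 123000/(1 + 29.59701·e^(−0.25t)) → 1 + 29.59701·e^(−0.25t) = 1.69188
e^(−0.25t) = 0.023377 → t = ln(42.7774)/0.25 = 3.75601/0.25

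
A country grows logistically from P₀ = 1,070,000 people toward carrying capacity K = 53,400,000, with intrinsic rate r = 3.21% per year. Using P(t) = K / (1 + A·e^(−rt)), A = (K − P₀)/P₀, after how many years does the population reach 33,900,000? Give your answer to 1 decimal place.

A = (53400000 − 1070000)/1070000 = 48.90654
33900000 = 53400000/(1 + 48.90654·e^(−0.0321t)) → 1 + 48.90654·e^(−0.0321t) = 1.57522
e^(−0.0321t) = 0.011762 → t = ln(85.02214)/0.0321 = 4.44291/0.0321

t ≈ 138.4 years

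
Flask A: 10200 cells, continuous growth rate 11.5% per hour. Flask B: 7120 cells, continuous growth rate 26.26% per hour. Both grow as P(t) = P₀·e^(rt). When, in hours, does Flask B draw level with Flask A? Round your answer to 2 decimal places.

t ≈ 2.44 hours

10200·e^(0.115t) = 7120·e^(0.2626t)
10200/7120 = e^((0.2626 − 0.115)t) → ln(1.43258) = 0.1476·t
t = 0.35948 / 0.1476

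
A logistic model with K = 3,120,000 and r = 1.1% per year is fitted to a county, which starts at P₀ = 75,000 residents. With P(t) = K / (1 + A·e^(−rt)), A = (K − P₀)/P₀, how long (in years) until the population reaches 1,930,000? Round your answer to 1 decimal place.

A = (3120000 − 75000)/75000 = 40.6
1930000 = 3120000/(1 + 40.6·e^(−0.011t)) → 1 + 40.6·e^(−0.011t) = 1.61658
e^(−0.011t) = 0.015187 → t = ln(65.84706)/0.011 = 4.18733/0.011

t ≈ 380.7 years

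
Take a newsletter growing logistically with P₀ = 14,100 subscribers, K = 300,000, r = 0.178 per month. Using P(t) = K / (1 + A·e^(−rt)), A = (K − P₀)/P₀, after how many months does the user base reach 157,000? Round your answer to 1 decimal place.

A = (300000 − 14100)/14100 = 20.2766
157000 = 300000/(1 + 20.2766·e^(−0.178t)) → 1 + 20.2766·e^(−0.178t) = 1.91083
e^(−0.178t) = 0.04492 → t = ln(22.26172)/0.178 = 3.10287/0.178

t ≈ 17.4 months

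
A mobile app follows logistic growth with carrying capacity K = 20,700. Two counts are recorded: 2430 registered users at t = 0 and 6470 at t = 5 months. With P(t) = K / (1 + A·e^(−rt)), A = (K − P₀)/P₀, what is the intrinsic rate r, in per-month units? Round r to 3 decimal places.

r ≈ 0.246 per month

A = (20700 − 2430)/2430 = 7.51852
6470 = 20700/(1 + 7.51852·e^(−r·5)) → e^(−5r) = (3.19938 − 1)/7.51852 = 0.292529
r = −ln(0.292529)/5 = 1.22919/5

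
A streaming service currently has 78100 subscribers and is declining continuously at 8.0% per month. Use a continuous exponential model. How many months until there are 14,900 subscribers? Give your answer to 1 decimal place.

14900 = 78100 · e^(-0.08·t)
t = ln(14900/78100) / -0.08 = ln(0.19078) / -0.08 = -1.65663 / -0.08

t ≈ 20.7 months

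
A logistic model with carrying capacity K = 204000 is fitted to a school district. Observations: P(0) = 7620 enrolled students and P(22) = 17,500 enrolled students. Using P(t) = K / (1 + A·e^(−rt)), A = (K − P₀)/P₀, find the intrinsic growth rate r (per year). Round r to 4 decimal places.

r ≈ 0.0401 per year

A = (204000 − 7620)/7620 = 25.77165
17500 = 204000/(1 + 25.77165·e^(−r·22)) → e^(−22r) = (11.65714 − 1)/25.77165 = 0.413522
r = −ln(0.413522)/22 = 0.88304/22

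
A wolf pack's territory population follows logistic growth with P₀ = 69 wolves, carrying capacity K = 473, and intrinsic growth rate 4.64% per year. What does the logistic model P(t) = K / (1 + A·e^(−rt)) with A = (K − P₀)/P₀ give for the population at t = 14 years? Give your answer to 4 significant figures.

A = (473 − 69)/69 = 5.85507
P(14) = 473 / (1 + 5.85507·e^(−0.0464·14)) = 473 / (1 + 5.85507·0.522255)
= 473 / 4.05784 ≈ 116.56

≈ 116.6 wolves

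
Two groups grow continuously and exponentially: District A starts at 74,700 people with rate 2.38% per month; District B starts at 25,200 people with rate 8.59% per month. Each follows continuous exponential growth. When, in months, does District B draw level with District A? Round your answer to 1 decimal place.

74700·e^(0.0238t) = 25200·e^(0.0859t)
74700/25200 = e^((0.0859 − 0.0238)t) → ln(2.96429) = 0.0621·t
t = 1.08664 / 0.0621

t ≈ 17.5 months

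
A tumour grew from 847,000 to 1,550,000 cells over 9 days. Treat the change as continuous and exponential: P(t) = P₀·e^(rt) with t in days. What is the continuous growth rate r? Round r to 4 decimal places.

1550000 = 847000 · e^(r·9)
e^(9r) = 1550000/847000 = 1.82999
r = ln(1.82999) / 9 = 0.60431 / 9

r ≈ 0.0671 per day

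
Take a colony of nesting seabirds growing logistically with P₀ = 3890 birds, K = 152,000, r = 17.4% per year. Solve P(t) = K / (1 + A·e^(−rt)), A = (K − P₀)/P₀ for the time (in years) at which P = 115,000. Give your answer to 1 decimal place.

A = (152000 − 3890)/3890 = 38.07455
115000 = 152000/(1 + 38.07455·e^(−0.174t)) → 1 + 38.07455·e^(−0.174t) = 1.32174
e^(−0.174t) = 0.00845 → t = ln(118.33982)/0.174 = 4.77356/0.174

t ≈ 27.4 years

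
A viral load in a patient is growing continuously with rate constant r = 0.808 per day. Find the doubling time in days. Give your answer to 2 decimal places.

doubling time ≈ 0.86 days

doubling time = ln(2) / |r| = 0.69315 / 0.808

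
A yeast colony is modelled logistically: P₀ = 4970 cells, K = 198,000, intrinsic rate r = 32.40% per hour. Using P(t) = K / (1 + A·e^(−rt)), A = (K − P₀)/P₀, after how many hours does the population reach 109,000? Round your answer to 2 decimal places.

t ≈ 11.92 hours

A = (198000 − 4970)/4970 = 38.83903
109000 = 198000/(1 + 38.83903·e^(−0.324t)) → 1 + 38.83903·e^(−0.324t) = 1.81651
e^(−0.324t) = 0.021023 → t = ln(47.56691)/0.324 = 3.86214/0.324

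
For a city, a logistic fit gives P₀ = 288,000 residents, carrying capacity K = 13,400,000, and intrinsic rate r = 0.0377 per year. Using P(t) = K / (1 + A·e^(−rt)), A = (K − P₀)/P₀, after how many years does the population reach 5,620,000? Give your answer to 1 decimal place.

t ≈ 92.7 years

A = (13400000 − 288000)/288000 = 45.52778
5620000 = 13400000/(1 + 45.52778·e^(−0.0377t)) → 1 + 45.52778·e^(−0.0377t) = 2.38434
e^(−0.0377t) = 0.030407 → t = ln(32.88767)/0.0377 = 3.4931/0.0377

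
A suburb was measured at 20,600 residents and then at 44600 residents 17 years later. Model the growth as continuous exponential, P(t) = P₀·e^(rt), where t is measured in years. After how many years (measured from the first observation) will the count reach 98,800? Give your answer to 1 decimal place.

t ≈ 34.5 years

r = ln(44600/20600) / 17 ≈ 0.045438 per year
t = ln(98800/20600) / r = 1.56781 / 0.045438 ≈ 34.504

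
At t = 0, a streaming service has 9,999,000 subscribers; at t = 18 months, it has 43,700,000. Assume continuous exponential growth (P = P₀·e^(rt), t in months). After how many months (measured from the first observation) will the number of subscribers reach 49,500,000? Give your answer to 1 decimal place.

t ≈ 19.5 months

r = ln(43700000/9999000) / 18 ≈ 0.081937 per month
t = ln(49500000/9999000) / r = 1.59949 / 0.081937 ≈ 19.521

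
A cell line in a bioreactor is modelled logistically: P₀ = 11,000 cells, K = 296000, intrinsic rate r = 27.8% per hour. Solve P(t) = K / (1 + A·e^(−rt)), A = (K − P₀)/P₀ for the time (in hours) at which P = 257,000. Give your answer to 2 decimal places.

A = (296000 − 11000)/11000 = 25.90909
257000 = 296000/(1 + 25.90909·e^(−0.278t)) → 1 + 25.90909·e^(−0.278t) = 1.15175
e^(−0.278t) = 0.005857 → t = ln(170.73427)/0.278 = 5.14011/0.278

t ≈ 18.49 hours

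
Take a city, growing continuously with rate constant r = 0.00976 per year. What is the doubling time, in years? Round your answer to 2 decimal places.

doubling time = ln(2) / |r| = 0.69315 / 0.00976

doubling time ≈ 71.02 years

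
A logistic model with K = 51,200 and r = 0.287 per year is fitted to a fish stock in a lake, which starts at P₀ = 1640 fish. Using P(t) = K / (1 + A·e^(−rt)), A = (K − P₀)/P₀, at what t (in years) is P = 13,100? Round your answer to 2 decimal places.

A = (51200 − 1640)/1640 = 30.21951
13100 = 51200/(1 + 30.21951·e^(−0.287t)) → 1 + 30.21951·e^(−0.287t) = 3.9084
e^(−0.287t) = 0.096242 → t = ln(10.39044)/0.287 = 2.34089/0.287

t ≈ 8.16 years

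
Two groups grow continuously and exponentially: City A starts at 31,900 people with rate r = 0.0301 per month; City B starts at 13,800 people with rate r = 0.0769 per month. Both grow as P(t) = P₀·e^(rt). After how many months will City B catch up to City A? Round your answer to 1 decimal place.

t ≈ 17.9 months

31900·e^(0.0301t) = 13800·e^(0.0769t)
31900/13800 = e^((0.0769 − 0.0301)t) → ln(2.31159) = 0.0468·t
t = 0.83794 / 0.0468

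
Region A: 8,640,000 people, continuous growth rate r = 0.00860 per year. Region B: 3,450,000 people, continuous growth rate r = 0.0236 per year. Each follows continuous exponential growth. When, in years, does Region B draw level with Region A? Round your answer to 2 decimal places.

8640000·e^(0.0086t) = 3450000·e^(0.0236t)
8640000/3450000 = e^((0.0236 − 0.0086)t) → ln(2.50435) = 0.015·t
t = 0.91803 / 0.015

t ≈ 61.20 years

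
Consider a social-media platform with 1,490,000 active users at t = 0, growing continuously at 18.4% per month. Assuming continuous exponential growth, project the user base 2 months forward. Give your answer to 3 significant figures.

P(2) = 1490000 · e^(0.184·2) = 1490000 · e^(0.368)
= 1490000 · 1.44484 ≈ 2152814.64

≈ 2,150,000 active users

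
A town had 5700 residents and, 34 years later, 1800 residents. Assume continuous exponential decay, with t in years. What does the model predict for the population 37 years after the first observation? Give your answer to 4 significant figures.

r = ln(1800/5700) / 34 ≈ -0.033902 per year
P(37) = 5700 · e^(-0.033902·37) = 5700 · 0.28525 ≈ 1625.93

≈ 1,626 residents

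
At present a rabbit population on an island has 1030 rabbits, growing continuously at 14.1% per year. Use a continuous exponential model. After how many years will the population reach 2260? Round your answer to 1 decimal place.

2260 = 1030 · e^(0.141·t)
t = ln(2260/1030) / 0.141 = ln(2.19417) / 0.141 = 0.78581 / 0.141

t ≈ 5.6 years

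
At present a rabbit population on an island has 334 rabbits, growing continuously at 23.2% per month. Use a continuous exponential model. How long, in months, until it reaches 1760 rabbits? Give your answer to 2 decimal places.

t ≈ 7.16 months

1760 = 334 · e^(0.232·t)
t = ln(1760/334) / 0.232 = ln(5.26946) / 0.232 = 1.66193 / 0.232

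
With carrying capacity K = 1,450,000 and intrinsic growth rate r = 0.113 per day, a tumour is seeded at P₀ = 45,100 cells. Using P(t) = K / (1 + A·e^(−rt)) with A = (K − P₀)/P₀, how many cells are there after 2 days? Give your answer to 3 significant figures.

A = (1450000 − 45100)/45100 = 31.15078
P(2) = 1450000 / (1 + 31.15078·e^(−0.113·2)) = 1450000 / (1 + 31.15078·0.797718)
= 1450000 / 25.84954 ≈ 56093.85

≈ 56,100 cells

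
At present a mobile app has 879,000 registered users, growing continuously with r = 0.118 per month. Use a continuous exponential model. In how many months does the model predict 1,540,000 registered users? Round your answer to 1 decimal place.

1540000 = 879000 · e^(0.118·t)
t = ln(1540000/879000) / 0.118 = ln(1.75199) / 0.118 = 0.56075 / 0.118

t ≈ 4.8 months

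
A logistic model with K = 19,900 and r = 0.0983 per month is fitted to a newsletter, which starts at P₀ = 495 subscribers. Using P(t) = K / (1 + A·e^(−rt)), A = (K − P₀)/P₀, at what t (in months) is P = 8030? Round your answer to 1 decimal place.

A = (19900 − 495)/495 = 39.20202
8030 = 19900/(1 + 39.20202·e^(−0.0983t)) → 1 + 39.20202·e^(−0.0983t) = 2.47821
e^(−0.0983t) = 0.037707 → t = ln(26.51999)/0.0983 = 3.2779/0.0983

t ≈ 33.3 months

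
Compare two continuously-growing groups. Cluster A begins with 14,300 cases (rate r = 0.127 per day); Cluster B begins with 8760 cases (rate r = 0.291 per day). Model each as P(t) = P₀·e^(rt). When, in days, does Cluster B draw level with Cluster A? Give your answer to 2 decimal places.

t ≈ 2.99 days

14300·e^(0.127t) = 8760·e^(0.291t)
14300/8760 = e^((0.291 − 0.127)t) → ln(1.63242) = 0.164·t
t = 0.49006 / 0.164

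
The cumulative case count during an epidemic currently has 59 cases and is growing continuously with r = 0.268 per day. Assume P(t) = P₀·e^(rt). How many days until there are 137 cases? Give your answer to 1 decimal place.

t ≈ 3.1 days

137 = 59 · e^(0.268·t)
t = ln(137/59) / 0.268 = ln(2.32203) / 0.268 = 0.84244 / 0.268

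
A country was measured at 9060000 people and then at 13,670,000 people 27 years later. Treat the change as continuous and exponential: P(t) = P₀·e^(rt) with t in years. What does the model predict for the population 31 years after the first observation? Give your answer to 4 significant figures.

≈ 14,530,000 people

r = ln(13670000/9060000) / 27 ≈ 0.015235 per year
P(31) = 9060000 · e^(0.015235·31) = 9060000 · 1.60364 ≈ 14528933.86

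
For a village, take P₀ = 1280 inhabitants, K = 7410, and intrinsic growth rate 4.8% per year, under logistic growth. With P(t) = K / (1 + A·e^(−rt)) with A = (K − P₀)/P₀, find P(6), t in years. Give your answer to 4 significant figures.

≈ 1,614 inhabitants

A = (7410 − 1280)/1280 = 4.78906
P(6) = 7410 / (1 + 4.78906·e^(−0.048·6)) = 7410 / (1 + 4.78906·0.749762)
= 7410 / 4.59066 ≈ 1614.15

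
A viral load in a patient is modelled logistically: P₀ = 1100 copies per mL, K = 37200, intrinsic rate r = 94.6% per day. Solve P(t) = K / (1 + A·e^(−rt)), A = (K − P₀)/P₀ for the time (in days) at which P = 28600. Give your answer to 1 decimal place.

t ≈ 5.0 days

A = (37200 − 1100)/1100 = 32.81818
28600 = 37200/(1 + 32.81818·e^(−0.946t)) → 1 + 32.81818·e^(−0.946t) = 1.3007
e^(−0.946t) = 0.009163 → t = ln(109.13953)/0.946 = 4.69263/0.946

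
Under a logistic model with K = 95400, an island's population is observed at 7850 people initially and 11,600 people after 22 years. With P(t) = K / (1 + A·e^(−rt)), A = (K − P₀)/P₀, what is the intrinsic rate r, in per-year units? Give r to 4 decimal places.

A = (95400 − 7850)/7850 = 11.15287
11600 = 95400/(1 + 11.15287·e^(−r·22)) → e^(−22r) = (8.22414 − 1)/11.15287 = 0.647738
r = −ln(0.647738)/22 = 0.43427/22

r ≈ 0.0197 per year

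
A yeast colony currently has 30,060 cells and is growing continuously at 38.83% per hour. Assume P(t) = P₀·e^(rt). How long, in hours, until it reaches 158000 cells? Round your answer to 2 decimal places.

158000 = 30060 · e^(0.3883·t)
t = ln(158000/30060) / 0.3883 = ln(5.25615) / 0.3883 = 1.6594 / 0.3883

t ≈ 4.27 hours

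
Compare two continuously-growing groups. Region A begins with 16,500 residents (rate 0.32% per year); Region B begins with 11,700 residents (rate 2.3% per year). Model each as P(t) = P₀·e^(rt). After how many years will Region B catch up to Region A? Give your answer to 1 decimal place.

t ≈ 17.4 years

16500·e^(0.0032t) = 11700·e^(0.023t)
16500/11700 = e^((0.023 − 0.0032)t) → ln(1.41026) = 0.0198·t
t = 0.34377 / 0.0198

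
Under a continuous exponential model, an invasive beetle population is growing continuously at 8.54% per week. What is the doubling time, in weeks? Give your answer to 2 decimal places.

doubling time ≈ 8.12 weeks

doubling time = ln(2) / |r| = 0.69315 / 0.0854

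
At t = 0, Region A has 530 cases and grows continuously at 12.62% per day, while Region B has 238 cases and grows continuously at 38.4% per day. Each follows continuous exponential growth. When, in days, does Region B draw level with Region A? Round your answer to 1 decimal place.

530·e^(0.1262t) = 238·e^(0.384t)
530/238 = e^((0.384 − 0.1262)t) → ln(2.22689) = 0.2578·t
t = 0.80061 / 0.2578

t ≈ 3.1 days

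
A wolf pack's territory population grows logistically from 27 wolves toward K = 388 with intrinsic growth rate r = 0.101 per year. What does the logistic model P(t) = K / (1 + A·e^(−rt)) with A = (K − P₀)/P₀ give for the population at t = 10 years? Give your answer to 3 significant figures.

A = (388 − 27)/27 = 13.37037
P(10) = 388 / (1 + 13.37037·e^(−0.101·10)) = 388 / (1 + 13.37037·0.364219)
= 388 / 5.86974 ≈ 66.1

≈ 66.1 wolves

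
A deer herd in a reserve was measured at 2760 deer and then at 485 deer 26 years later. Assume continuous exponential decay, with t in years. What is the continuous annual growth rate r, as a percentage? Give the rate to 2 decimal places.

r ≈ -6.69% per year

485 = 2760 · e^(r·26)
e^(26r) = 485/2760 = 0.17572
r = ln(0.17572) / 26 = -1.73884 / 26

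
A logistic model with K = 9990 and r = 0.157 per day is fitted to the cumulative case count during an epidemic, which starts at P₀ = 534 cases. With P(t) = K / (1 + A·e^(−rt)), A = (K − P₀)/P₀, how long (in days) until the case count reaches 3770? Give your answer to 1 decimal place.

t ≈ 15.1 days

A = (9990 − 534)/534 = 17.70787
3770 = 9990/(1 + 17.70787·e^(−0.157t)) → 1 + 17.70787·e^(−0.157t) = 2.64987
e^(−0.157t) = 0.093171 → t = ln(10.7329)/0.157 = 2.37331/0.157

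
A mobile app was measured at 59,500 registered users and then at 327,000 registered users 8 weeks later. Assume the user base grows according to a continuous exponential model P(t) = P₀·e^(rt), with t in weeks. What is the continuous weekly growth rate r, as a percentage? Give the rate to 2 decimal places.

327000 = 59500 · e^(r·8)
e^(8r) = 327000/59500 = 5.4958
r = ln(5.4958) / 8 = 1.70398 / 8

r ≈ 21.30% per week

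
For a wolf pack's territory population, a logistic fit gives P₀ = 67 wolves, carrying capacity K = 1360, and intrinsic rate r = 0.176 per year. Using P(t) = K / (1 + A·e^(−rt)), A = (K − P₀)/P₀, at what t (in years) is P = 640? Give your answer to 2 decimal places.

t ≈ 16.15 years

A = (1360 − 67)/67 = 19.29851
640 = 1360/(1 + 19.29851·e^(−0.176t)) → 1 + 19.29851·e^(−0.176t) = 2.125
e^(−0.176t) = 0.058295 → t = ln(17.15423)/0.176 = 2.84224/0.176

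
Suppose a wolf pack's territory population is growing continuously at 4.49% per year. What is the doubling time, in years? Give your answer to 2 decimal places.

doubling time = ln(2) / |r| = 0.69315 / 0.0449

doubling time ≈ 15.44 years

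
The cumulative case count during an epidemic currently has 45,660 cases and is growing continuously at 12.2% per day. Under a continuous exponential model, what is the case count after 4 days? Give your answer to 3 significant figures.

P(4) = 45660 · e^(0.122·4) = 45660 · e^(0.488)
= 45660 · 1.62905 ≈ 74382.64

≈ 74,400 cases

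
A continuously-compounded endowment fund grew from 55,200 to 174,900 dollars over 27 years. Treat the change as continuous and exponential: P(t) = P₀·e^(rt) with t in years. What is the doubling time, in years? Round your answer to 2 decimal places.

doubling time ≈ 16.23 years

r = ln(174900/55200) / 27 = ln(3.16848) / 27 ≈ 0.042713 per year
doubling time = ln 2 / |r| = 0.69315 / 0.042713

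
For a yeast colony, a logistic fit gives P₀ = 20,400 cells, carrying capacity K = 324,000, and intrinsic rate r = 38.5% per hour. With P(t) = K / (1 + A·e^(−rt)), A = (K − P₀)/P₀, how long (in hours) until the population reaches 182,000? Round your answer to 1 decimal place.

A = (324000 − 20400)/20400 = 14.88235
182000 = 324000/(1 + 14.88235·e^(−0.385t)) → 1 + 14.88235·e^(−0.385t) = 1.78022
e^(−0.385t) = 0.052426 → t = ln(19.07457)/0.385 = 2.94836/0.385

t ≈ 7.7 hours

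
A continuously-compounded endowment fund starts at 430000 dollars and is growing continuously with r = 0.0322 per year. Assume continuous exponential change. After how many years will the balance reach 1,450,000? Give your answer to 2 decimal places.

1450000 = 430000 · e^(0.0322·t)
t = ln(1450000/430000) / 0.0322 = ln(3.37209) / 0.0322 = 1.21553 / 0.0322

t ≈ 37.75 years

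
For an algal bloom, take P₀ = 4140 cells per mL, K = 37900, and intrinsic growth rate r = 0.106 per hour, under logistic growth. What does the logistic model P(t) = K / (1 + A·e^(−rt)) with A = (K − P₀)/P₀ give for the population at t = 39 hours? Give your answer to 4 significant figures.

≈ 33,520 cells per mL

A = (37900 − 4140)/4140 = 8.15459
P(39) = 37900 / (1 + 8.15459·e^(−0.106·39)) = 37900 / (1 + 8.15459·0.016019)
= 37900 / 1.13063 ≈ 33521.26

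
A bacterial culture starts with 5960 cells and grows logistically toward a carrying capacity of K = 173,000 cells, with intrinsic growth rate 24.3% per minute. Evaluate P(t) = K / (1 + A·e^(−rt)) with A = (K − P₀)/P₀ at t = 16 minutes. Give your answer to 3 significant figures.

A = (173000 − 5960)/5960 = 28.02685
P(16) = 173000 / (1 + 28.02685·e^(−0.243·16)) = 173000 / (1 + 28.02685·0.020486)
= 173000 / 1.57417 ≈ 109899.48

≈ 110,000 cells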